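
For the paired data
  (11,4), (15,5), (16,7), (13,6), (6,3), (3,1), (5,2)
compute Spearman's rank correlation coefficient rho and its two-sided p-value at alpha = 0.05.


Step 1: Rank x and y separately (midranks; no ties here).
rank(x): 11->4, 15->6, 16->7, 13->5, 6->3, 3->1, 5->2
rank(y): 4->4, 5->5, 7->7, 6->6, 3->3, 1->1, 2->2
Step 2: d_i = R_x(i) - R_y(i); compute d_i^2.
  (4-4)^2=0, (6-5)^2=1, (7-7)^2=0, (5-6)^2=1, (3-3)^2=0, (1-1)^2=0, (2-2)^2=0
sum(d^2) = 2.
Step 3: rho = 1 - 6*2 / (7*(7^2 - 1)) = 1 - 12/336 = 0.964286.
Step 4: Under H0, t = rho * sqrt((n-2)/(1-rho^2)) = 8.1408 ~ t(5).
Step 5: Two-sided p-value from the t-distribution with 5 df = 0.000454.
Step 6: alpha = 0.05. reject H0.

rho = 0.9643, p = 0.000454, reject H0 at alpha = 0.05.


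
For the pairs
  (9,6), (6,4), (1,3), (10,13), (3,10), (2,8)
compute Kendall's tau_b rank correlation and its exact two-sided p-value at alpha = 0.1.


Step 1: Enumerate the 15 unordered pairs (i,j) with i<j and classify each by sign(x_j-x_i) * sign(y_j-y_i).
  (1,2):dx=-3,dy=-2->C; (1,3):dx=-8,dy=-3->C; (1,4):dx=+1,dy=+7->C; (1,5):dx=-6,dy=+4->D
  (1,6):dx=-7,dy=+2->D; (2,3):dx=-5,dy=-1->C; (2,4):dx=+4,dy=+9->C; (2,5):dx=-3,dy=+6->D
  (2,6):dx=-4,dy=+4->D; (3,4):dx=+9,dy=+10->C; (3,5):dx=+2,dy=+7->C; (3,6):dx=+1,dy=+5->C
  (4,5):dx=-7,dy=-3->C; (4,6):dx=-8,dy=-5->C; (5,6):dx=-1,dy=-2->C
Step 2: C = 11, D = 4, total pairs = 15.
Step 3: tau = (C - D)/(n(n-1)/2) = (11 - 4)/15 = 0.466667.
Step 4: Exact two-sided p-value (enumerate n! = 720 permutations of y under H0): p = 0.272222.
Step 5: alpha = 0.1. fail to reject H0.

tau_b = 0.4667 (C=11, D=4), p = 0.272222, fail to reject H0.


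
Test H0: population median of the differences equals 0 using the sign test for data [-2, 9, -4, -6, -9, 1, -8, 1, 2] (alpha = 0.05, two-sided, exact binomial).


Step 1: Discard zero differences. Original n = 9; n_eff = number of nonzero differences = 9.
Nonzero differences (with sign): -2, +9, -4, -6, -9, +1, -8, +1, +2
Step 2: Count signs: positive = 4, negative = 5.
Step 3: Under H0: P(positive) = 0.5, so the number of positives S ~ Bin(9, 0.5).
Step 4: Two-sided exact p-value = sum of Bin(9,0.5) probabilities at or below the observed probability = 1.000000.
Step 5: alpha = 0.05. fail to reject H0.

n_eff = 9, pos = 4, neg = 5, p = 1.000000, fail to reject H0.


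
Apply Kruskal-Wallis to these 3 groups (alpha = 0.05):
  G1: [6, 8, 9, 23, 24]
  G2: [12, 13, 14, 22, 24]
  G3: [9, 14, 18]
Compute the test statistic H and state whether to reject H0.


Step 1: Combine all N = 13 observations and assign midranks.
sorted (value, group, rank): (6,G1,1), (8,G1,2), (9,G1,3.5), (9,G3,3.5), (12,G2,5), (13,G2,6), (14,G2,7.5), (14,G3,7.5), (18,G3,9), (22,G2,10), (23,G1,11), (24,G1,12.5), (24,G2,12.5)
Step 2: Sum ranks within each group.
R_1 = 30 (n_1 = 5)
R_2 = 41 (n_2 = 5)
R_3 = 20 (n_3 = 3)
Step 3: H = 12/(N(N+1)) * sum(R_i^2/n_i) - 3(N+1)
     = 12/(13*14) * (30^2/5 + 41^2/5 + 20^2/3) - 3*14
     = 0.065934 * 649.533 - 42
     = 0.826374.
Step 4: Ties present; correction factor C = 1 - 18/(13^3 - 13) = 0.991758. Corrected H = 0.826374 / 0.991758 = 0.833241.
Step 5: Under H0, H ~ chi^2(2); p-value = 0.659271.
Step 6: alpha = 0.05. fail to reject H0.

H = 0.8332, df = 2, p = 0.659271, fail to reject H0.


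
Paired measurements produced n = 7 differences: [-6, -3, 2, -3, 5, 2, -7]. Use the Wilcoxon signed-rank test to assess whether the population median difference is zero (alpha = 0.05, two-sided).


Step 1: Drop any zero differences (none here) and take |d_i|.
|d| = [6, 3, 2, 3, 5, 2, 7]
Step 2: Midrank |d_i| (ties get averaged ranks).
ranks: |6|->6, |3|->3.5, |2|->1.5, |3|->3.5, |5|->5, |2|->1.5, |7|->7
Step 3: Attach original signs; sum ranks with positive sign and with negative sign.
W+ = 1.5 + 5 + 1.5 = 8
W- = 6 + 3.5 + 3.5 + 7 = 20
(Check: W+ + W- = 28 should equal n(n+1)/2 = 28.)
Step 4: Test statistic W = min(W+, W-) = 8.
Step 5: Ties in |d|, so use the tie-corrected normal approximation.
        E[W] = n(n+1)/4 = 7*8/4 = 14.
        Tie groups: |d|=2 (t=2), |d|=3 (t=2); sum(t^3 - t) = 12.
        Var[W] = n(n+1)(2n+1)/24 - sum(t^3-t)/48 = 840/24 - 12/48 = 34.75.
        z = (W - E[W]) / sqrt(Var[W]) = (8 - 14) / 5.8949 = -1.0178.
        Two-sided p = 2*Phi(z) = 0.308760.
Step 6: alpha = 0.05. fail to reject H0.

W+ = 8, W- = 20, W = min = 8, p = 0.308760, fail to reject H0.


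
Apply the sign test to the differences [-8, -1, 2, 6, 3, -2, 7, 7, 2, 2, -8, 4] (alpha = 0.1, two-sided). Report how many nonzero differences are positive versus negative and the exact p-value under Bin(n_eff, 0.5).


Step 1: Discard zero differences. Original n = 12; n_eff = number of nonzero differences = 12.
Nonzero differences (with sign): -8, -1, +2, +6, +3, -2, +7, +7, +2, +2, -8, +4
Step 2: Count signs: positive = 8, negative = 4.
Step 3: Under H0: P(positive) = 0.5, so the number of positives S ~ Bin(12, 0.5).
Step 4: Two-sided exact p-value = sum of Bin(12,0.5) probabilities at or below the observed probability = 0.387695.
Step 5: alpha = 0.1. fail to reject H0.

n_eff = 12, pos = 8, neg = 4, p = 0.387695, fail to reject H0.


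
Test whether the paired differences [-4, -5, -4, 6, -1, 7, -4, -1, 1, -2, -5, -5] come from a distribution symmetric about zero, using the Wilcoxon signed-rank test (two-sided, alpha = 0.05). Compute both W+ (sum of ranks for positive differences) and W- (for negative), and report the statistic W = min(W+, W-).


Step 1: Drop any zero differences (none here) and take |d_i|.
|d| = [4, 5, 4, 6, 1, 7, 4, 1, 1, 2, 5, 5]
Step 2: Midrank |d_i| (ties get averaged ranks).
ranks: |4|->6, |5|->9, |4|->6, |6|->11, |1|->2, |7|->12, |4|->6, |1|->2, |1|->2, |2|->4, |5|->9, |5|->9
Step 3: Attach original signs; sum ranks with positive sign and with negative sign.
W+ = 11 + 12 + 2 = 25
W- = 6 + 9 + 6 + 2 + 6 + 2 + 4 + 9 + 9 = 53
(Check: W+ + W- = 78 should equal n(n+1)/2 = 78.)
Step 4: Test statistic W = min(W+, W-) = 25.
Step 5: Ties in |d|, so use the tie-corrected normal approximation.
        E[W] = n(n+1)/4 = 12*13/4 = 39.
        Tie groups: |d|=1 (t=3), |d|=4 (t=3), |d|=5 (t=3); sum(t^3 - t) = 72.
        Var[W] = n(n+1)(2n+1)/24 - sum(t^3-t)/48 = 3900/24 - 72/48 = 161.
        z = (W - E[W]) / sqrt(Var[W]) = (25 - 39) / 12.6886 = -1.1034.
        Two-sided p = 2*Phi(z) = 0.269873.
Step 6: alpha = 0.05. fail to reject H0.

W+ = 25, W- = 53, W = min = 25, p = 0.269873, fail to reject H0.


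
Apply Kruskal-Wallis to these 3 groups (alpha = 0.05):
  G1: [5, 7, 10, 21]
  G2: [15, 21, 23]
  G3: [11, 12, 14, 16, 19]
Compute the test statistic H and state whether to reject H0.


Step 1: Combine all N = 12 observations and assign midranks.
sorted (value, group, rank): (5,G1,1), (7,G1,2), (10,G1,3), (11,G3,4), (12,G3,5), (14,G3,6), (15,G2,7), (16,G3,8), (19,G3,9), (21,G1,10.5), (21,G2,10.5), (23,G2,12)
Step 2: Sum ranks within each group.
R_1 = 16.5 (n_1 = 4)
R_2 = 29.5 (n_2 = 3)
R_3 = 32 (n_3 = 5)
Step 3: H = 12/(N(N+1)) * sum(R_i^2/n_i) - 3(N+1)
     = 12/(12*13) * (16.5^2/4 + 29.5^2/3 + 32^2/5) - 3*13
     = 0.076923 * 562.946 - 39
     = 4.303526.
Step 4: Ties present; correction factor C = 1 - 6/(12^3 - 12) = 0.996503. Corrected H = 4.303526 / 0.996503 = 4.318626.
Step 5: Under H0, H ~ chi^2(2); p-value = 0.115404.
Step 6: alpha = 0.05. fail to reject H0.

H = 4.3186, df = 2, p = 0.115404, fail to reject H0.


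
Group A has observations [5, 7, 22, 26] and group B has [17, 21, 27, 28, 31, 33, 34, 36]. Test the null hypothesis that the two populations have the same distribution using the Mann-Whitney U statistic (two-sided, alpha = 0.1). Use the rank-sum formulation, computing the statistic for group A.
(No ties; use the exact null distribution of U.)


Step 1: Combine and sort all 12 observations; assign midranks.
sorted (value, group): (5,X), (7,X), (17,Y), (21,Y), (22,X), (26,X), (27,Y), (28,Y), (31,Y), (33,Y), (34,Y), (36,Y)
ranks: 5->1, 7->2, 17->3, 21->4, 22->5, 26->6, 27->7, 28->8, 31->9, 33->10, 34->11, 36->12
Step 2: Rank sum for X: R1 = 1 + 2 + 5 + 6 = 14.
Step 3: U_X = R1 - n1(n1+1)/2 = 14 - 4*5/2 = 14 - 10 = 4.
       U_Y = n1*n2 - U_X = 32 - 4 = 28.
Step 4: No ties, so the exact null distribution of U (based on enumerating the C(12,4) = 495 equally likely rank assignments) gives the two-sided p-value.
Step 5: p-value = 0.048485; compare to alpha = 0.1. reject H0.

U_X = 4, p = 0.048485, reject H0 at alpha = 0.1.


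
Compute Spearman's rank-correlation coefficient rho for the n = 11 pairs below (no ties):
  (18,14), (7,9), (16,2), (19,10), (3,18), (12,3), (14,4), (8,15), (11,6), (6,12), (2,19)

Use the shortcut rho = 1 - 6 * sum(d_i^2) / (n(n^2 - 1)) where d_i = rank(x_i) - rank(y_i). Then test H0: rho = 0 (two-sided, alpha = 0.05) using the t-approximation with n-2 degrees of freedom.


Step 1: Rank x and y separately (midranks; no ties here).
rank(x): 18->10, 7->4, 16->9, 19->11, 3->2, 12->7, 14->8, 8->5, 11->6, 6->3, 2->1
rank(y): 14->8, 9->5, 2->1, 10->6, 18->10, 3->2, 4->3, 15->9, 6->4, 12->7, 19->11
Step 2: d_i = R_x(i) - R_y(i); compute d_i^2.
  (10-8)^2=4, (4-5)^2=1, (9-1)^2=64, (11-6)^2=25, (2-10)^2=64, (7-2)^2=25, (8-3)^2=25, (5-9)^2=16, (6-4)^2=4, (3-7)^2=16, (1-11)^2=100
sum(d^2) = 344.
Step 3: rho = 1 - 6*344 / (11*(11^2 - 1)) = 1 - 2064/1320 = -0.563636.
Step 4: Under H0, t = rho * sqrt((n-2)/(1-rho^2)) = -2.0470 ~ t(9).
Step 5: Two-sided p-value from the t-distribution with 9 df = 0.070952.
Step 6: alpha = 0.05. fail to reject H0.

rho = -0.5636, p = 0.070952, fail to reject H0 at alpha = 0.05.


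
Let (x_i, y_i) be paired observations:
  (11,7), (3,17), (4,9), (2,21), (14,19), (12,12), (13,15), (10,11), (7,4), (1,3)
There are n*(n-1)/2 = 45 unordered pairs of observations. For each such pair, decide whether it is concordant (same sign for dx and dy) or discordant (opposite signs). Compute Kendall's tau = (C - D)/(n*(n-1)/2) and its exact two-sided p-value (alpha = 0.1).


Step 1: Enumerate the 45 unordered pairs (i,j) with i<j and classify each by sign(x_j-x_i) * sign(y_j-y_i).
  (1,2):dx=-8,dy=+10->D; (1,3):dx=-7,dy=+2->D; (1,4):dx=-9,dy=+14->D; (1,5):dx=+3,dy=+12->C
  (1,6):dx=+1,dy=+5->C; (1,7):dx=+2,dy=+8->C; (1,8):dx=-1,dy=+4->D; (1,9):dx=-4,dy=-3->C
  (1,10):dx=-10,dy=-4->C; (2,3):dx=+1,dy=-8->D; (2,4):dx=-1,dy=+4->D; (2,5):dx=+11,dy=+2->C
  (2,6):dx=+9,dy=-5->D; (2,7):dx=+10,dy=-2->D; (2,8):dx=+7,dy=-6->D; (2,9):dx=+4,dy=-13->D
  (2,10):dx=-2,dy=-14->C; (3,4):dx=-2,dy=+12->D; (3,5):dx=+10,dy=+10->C; (3,6):dx=+8,dy=+3->C
  (3,7):dx=+9,dy=+6->C; (3,8):dx=+6,dy=+2->C; (3,9):dx=+3,dy=-5->D; (3,10):dx=-3,dy=-6->C
  (4,5):dx=+12,dy=-2->D; (4,6):dx=+10,dy=-9->D; (4,7):dx=+11,dy=-6->D; (4,8):dx=+8,dy=-10->D
  (4,9):dx=+5,dy=-17->D; (4,10):dx=-1,dy=-18->C; (5,6):dx=-2,dy=-7->C; (5,7):dx=-1,dy=-4->C
  (5,8):dx=-4,dy=-8->C; (5,9):dx=-7,dy=-15->C; (5,10):dx=-13,dy=-16->C; (6,7):dx=+1,dy=+3->C
  (6,8):dx=-2,dy=-1->C; (6,9):dx=-5,dy=-8->C; (6,10):dx=-11,dy=-9->C; (7,8):dx=-3,dy=-4->C
  (7,9):dx=-6,dy=-11->C; (7,10):dx=-12,dy=-12->C; (8,9):dx=-3,dy=-7->C; (8,10):dx=-9,dy=-8->C
  (9,10):dx=-6,dy=-1->C
Step 2: C = 28, D = 17, total pairs = 45.
Step 3: tau = (C - D)/(n(n-1)/2) = (28 - 17)/45 = 0.244444.
Step 4: Exact two-sided p-value (enumerate n! = 3628800 permutations of y under H0): p = 0.380720.
Step 5: alpha = 0.1. fail to reject H0.

tau_b = 0.2444 (C=28, D=17), p = 0.380720, fail to reject H0.


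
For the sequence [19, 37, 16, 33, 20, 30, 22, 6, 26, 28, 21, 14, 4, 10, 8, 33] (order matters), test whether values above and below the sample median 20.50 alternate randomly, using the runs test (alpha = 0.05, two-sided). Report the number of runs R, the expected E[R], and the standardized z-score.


Step 1: Compute median = 20.50; label A = above, B = below.
Labels in order: BABABAABAAABBBBA  (n_A = 8, n_B = 8)
Step 2: Count runs R = 10.
Step 3: Under H0 (random ordering), E[R] = 2*n_A*n_B/(n_A+n_B) + 1 = 2*8*8/16 + 1 = 9.0000.
        Var[R] = 2*n_A*n_B*(2*n_A*n_B - n_A - n_B) / ((n_A+n_B)^2 * (n_A+n_B-1)) = 14336/3840 = 3.7333.
        SD[R] = 1.9322.
Step 4: Continuity-corrected z = (R - 0.5 - E[R]) / SD[R] = (10 - 0.5 - 9.0000) / 1.9322 = 0.2588.
Step 5: Two-sided p-value via normal approximation = 2*(1 - Phi(|z|)) = 0.795809.
Step 6: alpha = 0.05. fail to reject H0.

R = 10, z = 0.2588, p = 0.795809, fail to reject H0.


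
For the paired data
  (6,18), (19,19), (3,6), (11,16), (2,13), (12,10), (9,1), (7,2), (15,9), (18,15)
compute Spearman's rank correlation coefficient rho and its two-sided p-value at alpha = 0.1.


Step 1: Rank x and y separately (midranks; no ties here).
rank(x): 6->3, 19->10, 3->2, 11->6, 2->1, 12->7, 9->5, 7->4, 15->8, 18->9
rank(y): 18->9, 19->10, 6->3, 16->8, 13->6, 10->5, 1->1, 2->2, 9->4, 15->7
Step 2: d_i = R_x(i) - R_y(i); compute d_i^2.
  (3-9)^2=36, (10-10)^2=0, (2-3)^2=1, (6-8)^2=4, (1-6)^2=25, (7-5)^2=4, (5-1)^2=16, (4-2)^2=4, (8-4)^2=16, (9-7)^2=4
sum(d^2) = 110.
Step 3: rho = 1 - 6*110 / (10*(10^2 - 1)) = 1 - 660/990 = 0.333333.
Step 4: Under H0, t = rho * sqrt((n-2)/(1-rho^2)) = 1.0000 ~ t(8).
Step 5: Two-sided p-value from the t-distribution with 8 df = 0.346594.
Step 6: alpha = 0.1. fail to reject H0.

rho = 0.3333, p = 0.346594, fail to reject H0 at alpha = 0.1.


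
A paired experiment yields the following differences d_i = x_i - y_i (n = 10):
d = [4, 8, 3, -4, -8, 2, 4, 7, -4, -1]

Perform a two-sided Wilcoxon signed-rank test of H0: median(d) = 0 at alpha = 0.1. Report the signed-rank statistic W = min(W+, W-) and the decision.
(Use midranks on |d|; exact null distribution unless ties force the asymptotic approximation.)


Step 1: Drop any zero differences (none here) and take |d_i|.
|d| = [4, 8, 3, 4, 8, 2, 4, 7, 4, 1]
Step 2: Midrank |d_i| (ties get averaged ranks).
ranks: |4|->5.5, |8|->9.5, |3|->3, |4|->5.5, |8|->9.5, |2|->2, |4|->5.5, |7|->8, |4|->5.5, |1|->1
Step 3: Attach original signs; sum ranks with positive sign and with negative sign.
W+ = 5.5 + 9.5 + 3 + 2 + 5.5 + 8 = 33.5
W- = 5.5 + 9.5 + 5.5 + 1 = 21.5
(Check: W+ + W- = 55 should equal n(n+1)/2 = 55.)
Step 4: Test statistic W = min(W+, W-) = 21.5.
Step 5: Ties in |d|, so use the tie-corrected normal approximation.
        E[W] = n(n+1)/4 = 10*11/4 = 27.5.
        Tie groups: |d|=4 (t=4), |d|=8 (t=2); sum(t^3 - t) = 66.
        Var[W] = n(n+1)(2n+1)/24 - sum(t^3-t)/48 = 2310/24 - 66/48 = 94.875.
        z = (W - E[W]) / sqrt(Var[W]) = (21.5 - 27.5) / 9.7404 = -0.6160.
        Two-sided p = 2*Phi(z) = 0.537900.
Step 6: alpha = 0.1. fail to reject H0.

W+ = 33.5, W- = 21.5, W = min = 21.5, p = 0.537900, fail to reject H0.


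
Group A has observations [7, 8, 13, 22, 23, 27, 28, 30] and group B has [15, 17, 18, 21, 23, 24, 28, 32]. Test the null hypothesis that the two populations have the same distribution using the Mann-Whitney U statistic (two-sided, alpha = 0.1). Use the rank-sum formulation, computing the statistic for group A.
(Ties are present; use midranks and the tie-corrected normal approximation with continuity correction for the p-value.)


Step 1: Combine and sort all 16 observations; assign midranks.
sorted (value, group): (7,X), (8,X), (13,X), (15,Y), (17,Y), (18,Y), (21,Y), (22,X), (23,X), (23,Y), (24,Y), (27,X), (28,X), (28,Y), (30,X), (32,Y)
ranks: 7->1, 8->2, 13->3, 15->4, 17->5, 18->6, 21->7, 22->8, 23->9.5, 23->9.5, 24->11, 27->12, 28->13.5, 28->13.5, 30->15, 32->16
Step 2: Rank sum for X: R1 = 1 + 2 + 3 + 8 + 9.5 + 12 + 13.5 + 15 = 64.
Step 3: U_X = R1 - n1(n1+1)/2 = 64 - 8*9/2 = 64 - 36 = 28.
       U_Y = n1*n2 - U_X = 64 - 28 = 36.
Step 4: Ties are present, so use the tie-corrected normal approximation (with continuity correction) for the p-value.
Step 5: p-value = 0.712787; compare to alpha = 0.1. fail to reject H0.

U_X = 28, p = 0.712787, fail to reject H0 at alpha = 0.1.


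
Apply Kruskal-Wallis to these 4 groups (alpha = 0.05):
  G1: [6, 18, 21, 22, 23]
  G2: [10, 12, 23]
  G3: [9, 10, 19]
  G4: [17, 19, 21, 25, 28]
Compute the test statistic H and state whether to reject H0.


Step 1: Combine all N = 16 observations and assign midranks.
sorted (value, group, rank): (6,G1,1), (9,G3,2), (10,G2,3.5), (10,G3,3.5), (12,G2,5), (17,G4,6), (18,G1,7), (19,G3,8.5), (19,G4,8.5), (21,G1,10.5), (21,G4,10.5), (22,G1,12), (23,G1,13.5), (23,G2,13.5), (25,G4,15), (28,G4,16)
Step 2: Sum ranks within each group.
R_1 = 44 (n_1 = 5)
R_2 = 22 (n_2 = 3)
R_3 = 14 (n_3 = 3)
R_4 = 56 (n_4 = 5)
Step 3: H = 12/(N(N+1)) * sum(R_i^2/n_i) - 3(N+1)
     = 12/(16*17) * (44^2/5 + 22^2/3 + 14^2/3 + 56^2/5) - 3*17
     = 0.044118 * 1241.07 - 51
     = 3.752941.
Step 4: Ties present; correction factor C = 1 - 24/(16^3 - 16) = 0.994118. Corrected H = 3.752941 / 0.994118 = 3.775148.
Step 5: Under H0, H ~ chi^2(3); p-value = 0.286790.
Step 6: alpha = 0.05. fail to reject H0.

H = 3.7751, df = 3, p = 0.286790, fail to reject H0.


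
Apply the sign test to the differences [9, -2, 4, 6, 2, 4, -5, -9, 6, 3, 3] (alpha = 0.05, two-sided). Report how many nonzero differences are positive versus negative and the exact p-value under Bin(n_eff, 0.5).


Step 1: Discard zero differences. Original n = 11; n_eff = number of nonzero differences = 11.
Nonzero differences (with sign): +9, -2, +4, +6, +2, +4, -5, -9, +6, +3, +3
Step 2: Count signs: positive = 8, negative = 3.
Step 3: Under H0: P(positive) = 0.5, so the number of positives S ~ Bin(11, 0.5).
Step 4: Two-sided exact p-value = sum of Bin(11,0.5) probabilities at or below the observed probability = 0.226562.
Step 5: alpha = 0.05. fail to reject H0.

n_eff = 11, pos = 8, neg = 3, p = 0.226562, fail to reject H0.


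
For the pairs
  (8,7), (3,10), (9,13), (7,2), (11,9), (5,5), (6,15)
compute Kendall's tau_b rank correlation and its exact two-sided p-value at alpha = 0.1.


Step 1: Enumerate the 21 unordered pairs (i,j) with i<j and classify each by sign(x_j-x_i) * sign(y_j-y_i).
  (1,2):dx=-5,dy=+3->D; (1,3):dx=+1,dy=+6->C; (1,4):dx=-1,dy=-5->C; (1,5):dx=+3,dy=+2->C
  (1,6):dx=-3,dy=-2->C; (1,7):dx=-2,dy=+8->D; (2,3):dx=+6,dy=+3->C; (2,4):dx=+4,dy=-8->D
  (2,5):dx=+8,dy=-1->D; (2,6):dx=+2,dy=-5->D; (2,7):dx=+3,dy=+5->C; (3,4):dx=-2,dy=-11->C
  (3,5):dx=+2,dy=-4->D; (3,6):dx=-4,dy=-8->C; (3,7):dx=-3,dy=+2->D; (4,5):dx=+4,dy=+7->C
  (4,6):dx=-2,dy=+3->D; (4,7):dx=-1,dy=+13->D; (5,6):dx=-6,dy=-4->C; (5,7):dx=-5,dy=+6->D
  (6,7):dx=+1,dy=+10->C
Step 2: C = 11, D = 10, total pairs = 21.
Step 3: tau = (C - D)/(n(n-1)/2) = (11 - 10)/21 = 0.047619.
Step 4: Exact two-sided p-value (enumerate n! = 5040 permutations of y under H0): p = 1.000000.
Step 5: alpha = 0.1. fail to reject H0.

tau_b = 0.0476 (C=11, D=10), p = 1.000000, fail to reject H0.


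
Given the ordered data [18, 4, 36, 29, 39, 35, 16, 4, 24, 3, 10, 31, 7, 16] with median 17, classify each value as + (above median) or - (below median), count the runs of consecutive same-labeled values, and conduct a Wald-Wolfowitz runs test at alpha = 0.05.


Step 1: Compute median = 17; label A = above, B = below.
Labels in order: ABAAAABBABBABB  (n_A = 7, n_B = 7)
Step 2: Count runs R = 8.
Step 3: Under H0 (random ordering), E[R] = 2*n_A*n_B/(n_A+n_B) + 1 = 2*7*7/14 + 1 = 8.0000.
        Var[R] = 2*n_A*n_B*(2*n_A*n_B - n_A - n_B) / ((n_A+n_B)^2 * (n_A+n_B-1)) = 8232/2548 = 3.2308.
        SD[R] = 1.7974.
Step 4: R = E[R], so z = 0 with no continuity correction.
Step 5: Two-sided p-value via normal approximation = 2*(1 - Phi(|z|)) = 1.000000.
Step 6: alpha = 0.05. fail to reject H0.

R = 8, z = 0.0000, p = 1.000000, fail to reject H0.


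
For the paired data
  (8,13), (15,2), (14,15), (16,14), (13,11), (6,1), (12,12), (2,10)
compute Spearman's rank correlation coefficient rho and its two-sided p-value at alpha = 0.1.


Step 1: Rank x and y separately (midranks; no ties here).
rank(x): 8->3, 15->7, 14->6, 16->8, 13->5, 6->2, 12->4, 2->1
rank(y): 13->6, 2->2, 15->8, 14->7, 11->4, 1->1, 12->5, 10->3
Step 2: d_i = R_x(i) - R_y(i); compute d_i^2.
  (3-6)^2=9, (7-2)^2=25, (6-8)^2=4, (8-7)^2=1, (5-4)^2=1, (2-1)^2=1, (4-5)^2=1, (1-3)^2=4
sum(d^2) = 46.
Step 3: rho = 1 - 6*46 / (8*(8^2 - 1)) = 1 - 276/504 = 0.452381.
Step 4: Under H0, t = rho * sqrt((n-2)/(1-rho^2)) = 1.2425 ~ t(6).
Step 5: Two-sided p-value from the t-distribution with 6 df = 0.260405.
Step 6: alpha = 0.1. fail to reject H0.

rho = 0.4524, p = 0.260405, fail to reject H0 at alpha = 0.1.


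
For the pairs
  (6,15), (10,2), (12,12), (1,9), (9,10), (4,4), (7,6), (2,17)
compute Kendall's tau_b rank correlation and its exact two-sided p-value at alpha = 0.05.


Step 1: Enumerate the 28 unordered pairs (i,j) with i<j and classify each by sign(x_j-x_i) * sign(y_j-y_i).
  (1,2):dx=+4,dy=-13->D; (1,3):dx=+6,dy=-3->D; (1,4):dx=-5,dy=-6->C; (1,5):dx=+3,dy=-5->D
  (1,6):dx=-2,dy=-11->C; (1,7):dx=+1,dy=-9->D; (1,8):dx=-4,dy=+2->D; (2,3):dx=+2,dy=+10->C
  (2,4):dx=-9,dy=+7->D; (2,5):dx=-1,dy=+8->D; (2,6):dx=-6,dy=+2->D; (2,7):dx=-3,dy=+4->D
  (2,8):dx=-8,dy=+15->D; (3,4):dx=-11,dy=-3->C; (3,5):dx=-3,dy=-2->C; (3,6):dx=-8,dy=-8->C
  (3,7):dx=-5,dy=-6->C; (3,8):dx=-10,dy=+5->D; (4,5):dx=+8,dy=+1->C; (4,6):dx=+3,dy=-5->D
  (4,7):dx=+6,dy=-3->D; (4,8):dx=+1,dy=+8->C; (5,6):dx=-5,dy=-6->C; (5,7):dx=-2,dy=-4->C
  (5,8):dx=-7,dy=+7->D; (6,7):dx=+3,dy=+2->C; (6,8):dx=-2,dy=+13->D; (7,8):dx=-5,dy=+11->D
Step 2: C = 12, D = 16, total pairs = 28.
Step 3: tau = (C - D)/(n(n-1)/2) = (12 - 16)/28 = -0.142857.
Step 4: Exact two-sided p-value (enumerate n! = 40320 permutations of y under H0): p = 0.719544.
Step 5: alpha = 0.05. fail to reject H0.

tau_b = -0.1429 (C=12, D=16), p = 0.719544, fail to reject H0.


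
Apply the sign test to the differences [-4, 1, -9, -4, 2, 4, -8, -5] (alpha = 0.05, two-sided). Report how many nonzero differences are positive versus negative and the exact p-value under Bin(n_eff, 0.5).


Step 1: Discard zero differences. Original n = 8; n_eff = number of nonzero differences = 8.
Nonzero differences (with sign): -4, +1, -9, -4, +2, +4, -8, -5
Step 2: Count signs: positive = 3, negative = 5.
Step 3: Under H0: P(positive) = 0.5, so the number of positives S ~ Bin(8, 0.5).
Step 4: Two-sided exact p-value = sum of Bin(8,0.5) probabilities at or below the observed probability = 0.726562.
Step 5: alpha = 0.05. fail to reject H0.

n_eff = 8, pos = 3, neg = 5, p = 0.726562, fail to reject H0.


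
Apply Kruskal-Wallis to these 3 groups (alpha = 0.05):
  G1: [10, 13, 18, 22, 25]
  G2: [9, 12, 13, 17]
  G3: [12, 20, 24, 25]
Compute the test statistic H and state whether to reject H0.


Step 1: Combine all N = 13 observations and assign midranks.
sorted (value, group, rank): (9,G2,1), (10,G1,2), (12,G2,3.5), (12,G3,3.5), (13,G1,5.5), (13,G2,5.5), (17,G2,7), (18,G1,8), (20,G3,9), (22,G1,10), (24,G3,11), (25,G1,12.5), (25,G3,12.5)
Step 2: Sum ranks within each group.
R_1 = 38 (n_1 = 5)
R_2 = 17 (n_2 = 4)
R_3 = 36 (n_3 = 4)
Step 3: H = 12/(N(N+1)) * sum(R_i^2/n_i) - 3(N+1)
     = 12/(13*14) * (38^2/5 + 17^2/4 + 36^2/4) - 3*14
     = 0.065934 * 685.05 - 42
     = 3.168132.
Step 4: Ties present; correction factor C = 1 - 18/(13^3 - 13) = 0.991758. Corrected H = 3.168132 / 0.991758 = 3.194460.
Step 5: Under H0, H ~ chi^2(2); p-value = 0.202457.
Step 6: alpha = 0.05. fail to reject H0.

H = 3.1945, df = 2, p = 0.202457, fail to reject H0.


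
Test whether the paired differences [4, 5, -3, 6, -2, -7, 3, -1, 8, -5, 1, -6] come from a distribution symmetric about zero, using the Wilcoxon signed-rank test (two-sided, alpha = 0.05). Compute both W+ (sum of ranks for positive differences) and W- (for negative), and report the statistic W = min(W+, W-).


Step 1: Drop any zero differences (none here) and take |d_i|.
|d| = [4, 5, 3, 6, 2, 7, 3, 1, 8, 5, 1, 6]
Step 2: Midrank |d_i| (ties get averaged ranks).
ranks: |4|->6, |5|->7.5, |3|->4.5, |6|->9.5, |2|->3, |7|->11, |3|->4.5, |1|->1.5, |8|->12, |5|->7.5, |1|->1.5, |6|->9.5
Step 3: Attach original signs; sum ranks with positive sign and with negative sign.
W+ = 6 + 7.5 + 9.5 + 4.5 + 12 + 1.5 = 41
W- = 4.5 + 3 + 11 + 1.5 + 7.5 + 9.5 = 37
(Check: W+ + W- = 78 should equal n(n+1)/2 = 78.)
Step 4: Test statistic W = min(W+, W-) = 37.
Step 5: Ties in |d|, so use the tie-corrected normal approximation.
        E[W] = n(n+1)/4 = 12*13/4 = 39.
        Tie groups: |d|=1 (t=2), |d|=3 (t=2), |d|=5 (t=2), |d|=6 (t=2); sum(t^3 - t) = 24.
        Var[W] = n(n+1)(2n+1)/24 - sum(t^3-t)/48 = 3900/24 - 24/48 = 162.
        z = (W - E[W]) / sqrt(Var[W]) = (37 - 39) / 12.7279 = -0.1571.
        Two-sided p = 2*Phi(z) = 0.875139.
Step 6: alpha = 0.05. fail to reject H0.

W+ = 41, W- = 37, W = min = 37, p = 0.875139, fail to reject H0.


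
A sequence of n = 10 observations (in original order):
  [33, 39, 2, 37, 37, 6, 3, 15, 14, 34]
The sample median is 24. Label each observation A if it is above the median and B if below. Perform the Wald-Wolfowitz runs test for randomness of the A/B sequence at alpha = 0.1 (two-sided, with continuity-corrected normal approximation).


Step 1: Compute median = 24; label A = above, B = below.
Labels in order: AABAABBBBA  (n_A = 5, n_B = 5)
Step 2: Count runs R = 5.
Step 3: Under H0 (random ordering), E[R] = 2*n_A*n_B/(n_A+n_B) + 1 = 2*5*5/10 + 1 = 6.0000.
        Var[R] = 2*n_A*n_B*(2*n_A*n_B - n_A - n_B) / ((n_A+n_B)^2 * (n_A+n_B-1)) = 2000/900 = 2.2222.
        SD[R] = 1.4907.
Step 4: Continuity-corrected z = (R + 0.5 - E[R]) / SD[R] = (5 + 0.5 - 6.0000) / 1.4907 = -0.3354.
Step 5: Two-sided p-value via normal approximation = 2*(1 - Phi(|z|)) = 0.737316.
Step 6: alpha = 0.1. fail to reject H0.

R = 5, z = -0.3354, p = 0.737316, fail to reject H0.


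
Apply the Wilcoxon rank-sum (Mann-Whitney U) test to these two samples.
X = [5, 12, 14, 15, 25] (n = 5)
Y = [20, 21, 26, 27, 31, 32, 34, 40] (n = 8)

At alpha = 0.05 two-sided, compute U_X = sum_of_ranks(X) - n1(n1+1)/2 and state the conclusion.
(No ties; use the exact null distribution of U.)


Step 1: Combine and sort all 13 observations; assign midranks.
sorted (value, group): (5,X), (12,X), (14,X), (15,X), (20,Y), (21,Y), (25,X), (26,Y), (27,Y), (31,Y), (32,Y), (34,Y), (40,Y)
ranks: 5->1, 12->2, 14->3, 15->4, 20->5, 21->6, 25->7, 26->8, 27->9, 31->10, 32->11, 34->12, 40->13
Step 2: Rank sum for X: R1 = 1 + 2 + 3 + 4 + 7 = 17.
Step 3: U_X = R1 - n1(n1+1)/2 = 17 - 5*6/2 = 17 - 15 = 2.
       U_Y = n1*n2 - U_X = 40 - 2 = 38.
Step 4: No ties, so the exact null distribution of U (based on enumerating the C(13,5) = 1287 equally likely rank assignments) gives the two-sided p-value.
Step 5: p-value = 0.006216; compare to alpha = 0.05. reject H0.

U_X = 2, p = 0.006216, reject H0 at alpha = 0.05.


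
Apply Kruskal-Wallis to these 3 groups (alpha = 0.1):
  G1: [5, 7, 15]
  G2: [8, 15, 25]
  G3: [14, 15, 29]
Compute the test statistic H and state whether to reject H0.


Step 1: Combine all N = 9 observations and assign midranks.
sorted (value, group, rank): (5,G1,1), (7,G1,2), (8,G2,3), (14,G3,4), (15,G1,6), (15,G2,6), (15,G3,6), (25,G2,8), (29,G3,9)
Step 2: Sum ranks within each group.
R_1 = 9 (n_1 = 3)
R_2 = 17 (n_2 = 3)
R_3 = 19 (n_3 = 3)
Step 3: H = 12/(N(N+1)) * sum(R_i^2/n_i) - 3(N+1)
     = 12/(9*10) * (9^2/3 + 17^2/3 + 19^2/3) - 3*10
     = 0.133333 * 243.667 - 30
     = 2.488889.
Step 4: Ties present; correction factor C = 1 - 24/(9^3 - 9) = 0.966667. Corrected H = 2.488889 / 0.966667 = 2.574713.
Step 5: Under H0, H ~ chi^2(2); p-value = 0.275999.
Step 6: alpha = 0.1. fail to reject H0.

H = 2.5747, df = 2, p = 0.275999, fail to reject H0.


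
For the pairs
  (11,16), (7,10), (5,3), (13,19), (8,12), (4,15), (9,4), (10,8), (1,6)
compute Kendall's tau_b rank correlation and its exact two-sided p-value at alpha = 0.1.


Step 1: Enumerate the 36 unordered pairs (i,j) with i<j and classify each by sign(x_j-x_i) * sign(y_j-y_i).
  (1,2):dx=-4,dy=-6->C; (1,3):dx=-6,dy=-13->C; (1,4):dx=+2,dy=+3->C; (1,5):dx=-3,dy=-4->C
  (1,6):dx=-7,dy=-1->C; (1,7):dx=-2,dy=-12->C; (1,8):dx=-1,dy=-8->C; (1,9):dx=-10,dy=-10->C
  (2,3):dx=-2,dy=-7->C; (2,4):dx=+6,dy=+9->C; (2,5):dx=+1,dy=+2->C; (2,6):dx=-3,dy=+5->D
  (2,7):dx=+2,dy=-6->D; (2,8):dx=+3,dy=-2->D; (2,9):dx=-6,dy=-4->C; (3,4):dx=+8,dy=+16->C
  (3,5):dx=+3,dy=+9->C; (3,6):dx=-1,dy=+12->D; (3,7):dx=+4,dy=+1->C; (3,8):dx=+5,dy=+5->C
  (3,9):dx=-4,dy=+3->D; (4,5):dx=-5,dy=-7->C; (4,6):dx=-9,dy=-4->C; (4,7):dx=-4,dy=-15->C
  (4,8):dx=-3,dy=-11->C; (4,9):dx=-12,dy=-13->C; (5,6):dx=-4,dy=+3->D; (5,7):dx=+1,dy=-8->D
  (5,8):dx=+2,dy=-4->D; (5,9):dx=-7,dy=-6->C; (6,7):dx=+5,dy=-11->D; (6,8):dx=+6,dy=-7->D
  (6,9):dx=-3,dy=-9->C; (7,8):dx=+1,dy=+4->C; (7,9):dx=-8,dy=+2->D; (8,9):dx=-9,dy=-2->C
Step 2: C = 25, D = 11, total pairs = 36.
Step 3: tau = (C - D)/(n(n-1)/2) = (25 - 11)/36 = 0.388889.
Step 4: Exact two-sided p-value (enumerate n! = 362880 permutations of y under H0): p = 0.180181.
Step 5: alpha = 0.1. fail to reject H0.

tau_b = 0.3889 (C=25, D=11), p = 0.180181, fail to reject H0.


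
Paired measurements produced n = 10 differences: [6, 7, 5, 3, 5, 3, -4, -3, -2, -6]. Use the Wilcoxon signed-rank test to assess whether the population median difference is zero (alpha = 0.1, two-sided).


Step 1: Drop any zero differences (none here) and take |d_i|.
|d| = [6, 7, 5, 3, 5, 3, 4, 3, 2, 6]
Step 2: Midrank |d_i| (ties get averaged ranks).
ranks: |6|->8.5, |7|->10, |5|->6.5, |3|->3, |5|->6.5, |3|->3, |4|->5, |3|->3, |2|->1, |6|->8.5
Step 3: Attach original signs; sum ranks with positive sign and with negative sign.
W+ = 8.5 + 10 + 6.5 + 3 + 6.5 + 3 = 37.5
W- = 5 + 3 + 1 + 8.5 = 17.5
(Check: W+ + W- = 55 should equal n(n+1)/2 = 55.)
Step 4: Test statistic W = min(W+, W-) = 17.5.
Step 5: Ties in |d|, so use the tie-corrected normal approximation.
        E[W] = n(n+1)/4 = 10*11/4 = 27.5.
        Tie groups: |d|=3 (t=3), |d|=5 (t=2), |d|=6 (t=2); sum(t^3 - t) = 36.
        Var[W] = n(n+1)(2n+1)/24 - sum(t^3-t)/48 = 2310/24 - 36/48 = 95.5.
        z = (W - E[W]) / sqrt(Var[W]) = (17.5 - 27.5) / 9.7724 = -1.0233.
        Two-sided p = 2*Phi(z) = 0.306171.
Step 6: alpha = 0.1. fail to reject H0.

W+ = 37.5, W- = 17.5, W = min = 17.5, p = 0.306171, fail to reject H0.


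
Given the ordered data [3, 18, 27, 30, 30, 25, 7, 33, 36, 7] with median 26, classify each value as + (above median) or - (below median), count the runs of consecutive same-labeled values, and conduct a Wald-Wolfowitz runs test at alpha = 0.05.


Step 1: Compute median = 26; label A = above, B = below.
Labels in order: BBAAABBAAB  (n_A = 5, n_B = 5)
Step 2: Count runs R = 5.
Step 3: Under H0 (random ordering), E[R] = 2*n_A*n_B/(n_A+n_B) + 1 = 2*5*5/10 + 1 = 6.0000.
        Var[R] = 2*n_A*n_B*(2*n_A*n_B - n_A - n_B) / ((n_A+n_B)^2 * (n_A+n_B-1)) = 2000/900 = 2.2222.
        SD[R] = 1.4907.
Step 4: Continuity-corrected z = (R + 0.5 - E[R]) / SD[R] = (5 + 0.5 - 6.0000) / 1.4907 = -0.3354.
Step 5: Two-sided p-value via normal approximation = 2*(1 - Phi(|z|)) = 0.737316.
Step 6: alpha = 0.05. fail to reject H0.

R = 5, z = -0.3354, p = 0.737316, fail to reject H0.


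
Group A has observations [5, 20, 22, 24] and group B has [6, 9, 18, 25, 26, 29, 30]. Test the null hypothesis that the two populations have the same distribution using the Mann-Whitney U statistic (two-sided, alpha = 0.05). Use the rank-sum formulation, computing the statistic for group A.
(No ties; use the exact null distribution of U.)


Step 1: Combine and sort all 11 observations; assign midranks.
sorted (value, group): (5,X), (6,Y), (9,Y), (18,Y), (20,X), (22,X), (24,X), (25,Y), (26,Y), (29,Y), (30,Y)
ranks: 5->1, 6->2, 9->3, 18->4, 20->5, 22->6, 24->7, 25->8, 26->9, 29->10, 30->11
Step 2: Rank sum for X: R1 = 1 + 5 + 6 + 7 = 19.
Step 3: U_X = R1 - n1(n1+1)/2 = 19 - 4*5/2 = 19 - 10 = 9.
       U_Y = n1*n2 - U_X = 28 - 9 = 19.
Step 4: No ties, so the exact null distribution of U (based on enumerating the C(11,4) = 330 equally likely rank assignments) gives the two-sided p-value.
Step 5: p-value = 0.412121; compare to alpha = 0.05. fail to reject H0.

U_X = 9, p = 0.412121, fail to reject H0 at alpha = 0.05.


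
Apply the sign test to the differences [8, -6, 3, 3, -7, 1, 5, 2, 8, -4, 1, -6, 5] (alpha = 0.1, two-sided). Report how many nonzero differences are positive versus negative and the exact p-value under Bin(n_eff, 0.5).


Step 1: Discard zero differences. Original n = 13; n_eff = number of nonzero differences = 13.
Nonzero differences (with sign): +8, -6, +3, +3, -7, +1, +5, +2, +8, -4, +1, -6, +5
Step 2: Count signs: positive = 9, negative = 4.
Step 3: Under H0: P(positive) = 0.5, so the number of positives S ~ Bin(13, 0.5).
Step 4: Two-sided exact p-value = sum of Bin(13,0.5) probabilities at or below the observed probability = 0.266846.
Step 5: alpha = 0.1. fail to reject H0.

n_eff = 13, pos = 9, neg = 4, p = 0.266846, fail to reject H0.


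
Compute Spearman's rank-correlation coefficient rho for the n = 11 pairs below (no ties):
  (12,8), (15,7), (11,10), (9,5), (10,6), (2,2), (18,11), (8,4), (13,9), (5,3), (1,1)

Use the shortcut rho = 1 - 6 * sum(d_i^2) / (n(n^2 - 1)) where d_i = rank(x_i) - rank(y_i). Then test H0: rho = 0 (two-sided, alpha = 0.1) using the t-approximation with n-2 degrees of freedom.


Step 1: Rank x and y separately (midranks; no ties here).
rank(x): 12->8, 15->10, 11->7, 9->5, 10->6, 2->2, 18->11, 8->4, 13->9, 5->3, 1->1
rank(y): 8->8, 7->7, 10->10, 5->5, 6->6, 2->2, 11->11, 4->4, 9->9, 3->3, 1->1
Step 2: d_i = R_x(i) - R_y(i); compute d_i^2.
  (8-8)^2=0, (10-7)^2=9, (7-10)^2=9, (5-5)^2=0, (6-6)^2=0, (2-2)^2=0, (11-11)^2=0, (4-4)^2=0, (9-9)^2=0, (3-3)^2=0, (1-1)^2=0
sum(d^2) = 18.
Step 3: rho = 1 - 6*18 / (11*(11^2 - 1)) = 1 - 108/1320 = 0.918182.
Step 4: Under H0, t = rho * sqrt((n-2)/(1-rho^2)) = 6.9531 ~ t(9).
Step 5: Two-sided p-value from the t-distribution with 9 df = 0.000067.
Step 6: alpha = 0.1. reject H0.

rho = 0.9182, p = 0.000067, reject H0 at alpha = 0.1.


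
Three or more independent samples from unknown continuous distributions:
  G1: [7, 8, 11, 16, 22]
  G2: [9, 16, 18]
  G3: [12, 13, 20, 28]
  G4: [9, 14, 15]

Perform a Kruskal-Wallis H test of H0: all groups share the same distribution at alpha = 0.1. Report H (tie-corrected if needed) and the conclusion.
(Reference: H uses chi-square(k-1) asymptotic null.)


Step 1: Combine all N = 15 observations and assign midranks.
sorted (value, group, rank): (7,G1,1), (8,G1,2), (9,G2,3.5), (9,G4,3.5), (11,G1,5), (12,G3,6), (13,G3,7), (14,G4,8), (15,G4,9), (16,G1,10.5), (16,G2,10.5), (18,G2,12), (20,G3,13), (22,G1,14), (28,G3,15)
Step 2: Sum ranks within each group.
R_1 = 32.5 (n_1 = 5)
R_2 = 26 (n_2 = 3)
R_3 = 41 (n_3 = 4)
R_4 = 20.5 (n_4 = 3)
Step 3: H = 12/(N(N+1)) * sum(R_i^2/n_i) - 3(N+1)
     = 12/(15*16) * (32.5^2/5 + 26^2/3 + 41^2/4 + 20.5^2/3) - 3*16
     = 0.050000 * 996.917 - 48
     = 1.845833.
Step 4: Ties present; correction factor C = 1 - 12/(15^3 - 15) = 0.996429. Corrected H = 1.845833 / 0.996429 = 1.852449.
Step 5: Under H0, H ~ chi^2(3); p-value = 0.603588.
Step 6: alpha = 0.1. fail to reject H0.

H = 1.8524, df = 3, p = 0.603588, fail to reject H0.


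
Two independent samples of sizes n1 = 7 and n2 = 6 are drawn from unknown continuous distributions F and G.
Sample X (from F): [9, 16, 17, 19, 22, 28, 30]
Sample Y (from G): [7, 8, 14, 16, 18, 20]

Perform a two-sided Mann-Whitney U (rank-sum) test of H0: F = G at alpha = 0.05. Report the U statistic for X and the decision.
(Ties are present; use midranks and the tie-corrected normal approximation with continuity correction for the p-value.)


Step 1: Combine and sort all 13 observations; assign midranks.
sorted (value, group): (7,Y), (8,Y), (9,X), (14,Y), (16,X), (16,Y), (17,X), (18,Y), (19,X), (20,Y), (22,X), (28,X), (30,X)
ranks: 7->1, 8->2, 9->3, 14->4, 16->5.5, 16->5.5, 17->7, 18->8, 19->9, 20->10, 22->11, 28->12, 30->13
Step 2: Rank sum for X: R1 = 3 + 5.5 + 7 + 9 + 11 + 12 + 13 = 60.5.
Step 3: U_X = R1 - n1(n1+1)/2 = 60.5 - 7*8/2 = 60.5 - 28 = 32.5.
       U_Y = n1*n2 - U_X = 42 - 32.5 = 9.5.
Step 4: Ties are present, so use the tie-corrected normal approximation (with continuity correction) for the p-value.
Step 5: p-value = 0.115582; compare to alpha = 0.05. fail to reject H0.

U_X = 32.5, p = 0.115582, fail to reject H0 at alpha = 0.05.


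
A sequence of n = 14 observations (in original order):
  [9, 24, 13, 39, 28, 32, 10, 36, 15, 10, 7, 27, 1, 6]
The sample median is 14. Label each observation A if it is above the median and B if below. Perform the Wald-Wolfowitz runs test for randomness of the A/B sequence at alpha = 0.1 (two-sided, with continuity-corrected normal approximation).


Step 1: Compute median = 14; label A = above, B = below.
Labels in order: BABAAABAABBABB  (n_A = 7, n_B = 7)
Step 2: Count runs R = 9.
Step 3: Under H0 (random ordering), E[R] = 2*n_A*n_B/(n_A+n_B) + 1 = 2*7*7/14 + 1 = 8.0000.
        Var[R] = 2*n_A*n_B*(2*n_A*n_B - n_A - n_B) / ((n_A+n_B)^2 * (n_A+n_B-1)) = 8232/2548 = 3.2308.
        SD[R] = 1.7974.
Step 4: Continuity-corrected z = (R - 0.5 - E[R]) / SD[R] = (9 - 0.5 - 8.0000) / 1.7974 = 0.2782.
Step 5: Two-sided p-value via normal approximation = 2*(1 - Phi(|z|)) = 0.780879.
Step 6: alpha = 0.1. fail to reject H0.

R = 9, z = 0.2782, p = 0.780879, fail to reject H0.


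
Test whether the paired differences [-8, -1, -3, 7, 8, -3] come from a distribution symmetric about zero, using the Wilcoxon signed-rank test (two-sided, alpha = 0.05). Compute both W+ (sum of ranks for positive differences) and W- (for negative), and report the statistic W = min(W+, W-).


Step 1: Drop any zero differences (none here) and take |d_i|.
|d| = [8, 1, 3, 7, 8, 3]
Step 2: Midrank |d_i| (ties get averaged ranks).
ranks: |8|->5.5, |1|->1, |3|->2.5, |7|->4, |8|->5.5, |3|->2.5
Step 3: Attach original signs; sum ranks with positive sign and with negative sign.
W+ = 4 + 5.5 = 9.5
W- = 5.5 + 1 + 2.5 + 2.5 = 11.5
(Check: W+ + W- = 21 should equal n(n+1)/2 = 21.)
Step 4: Test statistic W = min(W+, W-) = 9.5.
Step 5: Ties in |d|, so use the tie-corrected normal approximation.
        E[W] = n(n+1)/4 = 6*7/4 = 10.5.
        Tie groups: |d|=3 (t=2), |d|=8 (t=2); sum(t^3 - t) = 12.
        Var[W] = n(n+1)(2n+1)/24 - sum(t^3-t)/48 = 546/24 - 12/48 = 22.5.
        z = (W - E[W]) / sqrt(Var[W]) = (9.5 - 10.5) / 4.7434 = -0.2108.
        Two-sided p = 2*Phi(z) = 0.833029.
Step 6: alpha = 0.05. fail to reject H0.

W+ = 9.5, W- = 11.5, W = min = 9.5, p = 0.833029, fail to reject H0.


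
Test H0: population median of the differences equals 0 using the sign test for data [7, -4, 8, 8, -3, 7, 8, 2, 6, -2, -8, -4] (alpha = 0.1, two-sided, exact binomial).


Step 1: Discard zero differences. Original n = 12; n_eff = number of nonzero differences = 12.
Nonzero differences (with sign): +7, -4, +8, +8, -3, +7, +8, +2, +6, -2, -8, -4
Step 2: Count signs: positive = 7, negative = 5.
Step 3: Under H0: P(positive) = 0.5, so the number of positives S ~ Bin(12, 0.5).
Step 4: Two-sided exact p-value = sum of Bin(12,0.5) probabilities at or below the observed probability = 0.774414.
Step 5: alpha = 0.1. fail to reject H0.

n_eff = 12, pos = 7, neg = 5, p = 0.774414, fail to reject H0.


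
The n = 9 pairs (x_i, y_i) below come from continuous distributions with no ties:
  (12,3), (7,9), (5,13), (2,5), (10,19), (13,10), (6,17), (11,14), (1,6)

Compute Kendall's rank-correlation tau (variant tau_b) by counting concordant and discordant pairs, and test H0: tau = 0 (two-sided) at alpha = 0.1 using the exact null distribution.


Step 1: Enumerate the 36 unordered pairs (i,j) with i<j and classify each by sign(x_j-x_i) * sign(y_j-y_i).
  (1,2):dx=-5,dy=+6->D; (1,3):dx=-7,dy=+10->D; (1,4):dx=-10,dy=+2->D; (1,5):dx=-2,dy=+16->D
  (1,6):dx=+1,dy=+7->C; (1,7):dx=-6,dy=+14->D; (1,8):dx=-1,dy=+11->D; (1,9):dx=-11,dy=+3->D
  (2,3):dx=-2,dy=+4->D; (2,4):dx=-5,dy=-4->C; (2,5):dx=+3,dy=+10->C; (2,6):dx=+6,dy=+1->C
  (2,7):dx=-1,dy=+8->D; (2,8):dx=+4,dy=+5->C; (2,9):dx=-6,dy=-3->C; (3,4):dx=-3,dy=-8->C
  (3,5):dx=+5,dy=+6->C; (3,6):dx=+8,dy=-3->D; (3,7):dx=+1,dy=+4->C; (3,8):dx=+6,dy=+1->C
  (3,9):dx=-4,dy=-7->C; (4,5):dx=+8,dy=+14->C; (4,6):dx=+11,dy=+5->C; (4,7):dx=+4,dy=+12->C
  (4,8):dx=+9,dy=+9->C; (4,9):dx=-1,dy=+1->D; (5,6):dx=+3,dy=-9->D; (5,7):dx=-4,dy=-2->C
  (5,8):dx=+1,dy=-5->D; (5,9):dx=-9,dy=-13->C; (6,7):dx=-7,dy=+7->D; (6,8):dx=-2,dy=+4->D
  (6,9):dx=-12,dy=-4->C; (7,8):dx=+5,dy=-3->D; (7,9):dx=-5,dy=-11->C; (8,9):dx=-10,dy=-8->C
Step 2: C = 20, D = 16, total pairs = 36.
Step 3: tau = (C - D)/(n(n-1)/2) = (20 - 16)/36 = 0.111111.
Step 4: Exact two-sided p-value (enumerate n! = 362880 permutations of y under H0): p = 0.761414.
Step 5: alpha = 0.1. fail to reject H0.

tau_b = 0.1111 (C=20, D=16), p = 0.761414, fail to reject H0.
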